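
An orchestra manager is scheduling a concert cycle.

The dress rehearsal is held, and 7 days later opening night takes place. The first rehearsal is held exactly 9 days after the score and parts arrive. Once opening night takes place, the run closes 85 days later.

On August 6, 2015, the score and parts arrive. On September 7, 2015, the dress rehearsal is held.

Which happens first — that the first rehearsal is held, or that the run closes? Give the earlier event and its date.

The first rehearsal is held — August 15, 2015

The score and parts arrive: Aug 6, 2015.
The first rehearsal is held: Aug 6, 2015 + 9 days = Aug 15, 2015.
The dress rehearsal is held: Sep 7, 2015.
Opening night takes place: Sep 7, 2015 + 7 days = Sep 14, 2015.
The run closes: Sep 14, 2015 + 85 days = Dec 8, 2015.
Comparing: the first rehearsal is held on Aug 15, 2015 vs the run closes on Dec 8, 2015. Earlier: the first rehearsal is held.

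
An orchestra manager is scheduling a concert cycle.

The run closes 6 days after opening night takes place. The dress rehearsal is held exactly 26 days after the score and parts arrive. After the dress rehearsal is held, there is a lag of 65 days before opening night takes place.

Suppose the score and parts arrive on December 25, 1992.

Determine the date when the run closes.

The score and parts arrive: Dec 25, 1992.
The dress rehearsal is held: Dec 25, 1992 + 26 days = Jan 20, 1993.
Opening night takes place: Jan 20, 1993 + 65 days = Mar 26, 1993.
The run closes: Mar 26, 1993 + 6 days = Apr 1, 1993.

April 1, 1993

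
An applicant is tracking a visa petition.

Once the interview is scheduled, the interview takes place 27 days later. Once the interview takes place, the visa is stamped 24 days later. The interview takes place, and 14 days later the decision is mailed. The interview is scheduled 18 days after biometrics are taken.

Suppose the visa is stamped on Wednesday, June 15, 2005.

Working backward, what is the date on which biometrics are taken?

Thursday, April 7, 2005

The visa is stamped: Jun 15, 2005.
The interview takes place: Jun 15, 2005 − 24 days = May 22, 2005.
The interview is scheduled: May 22, 2005 − 27 days = Apr 25, 2005.
Biometrics are taken: Apr 25, 2005 − 18 days = Apr 7, 2005.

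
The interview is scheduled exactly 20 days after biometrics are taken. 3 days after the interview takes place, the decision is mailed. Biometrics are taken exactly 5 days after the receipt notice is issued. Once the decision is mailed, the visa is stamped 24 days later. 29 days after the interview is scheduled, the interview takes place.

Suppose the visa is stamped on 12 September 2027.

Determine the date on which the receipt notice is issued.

23 June 2027

The visa is stamped: Sep 12, 2027.
The decision is mailed: Sep 12, 2027 − 24 days = Aug 19, 2027.
The interview takes place: Aug 19, 2027 − 3 days = Aug 16, 2027.
The interview is scheduled: Aug 16, 2027 − 29 days = Jul 18, 2027.
Biometrics are taken: Jul 18, 2027 − 20 days = Jun 28, 2027.
The receipt notice is issued: Jun 28, 2027 − 5 days = Jun 23, 2027.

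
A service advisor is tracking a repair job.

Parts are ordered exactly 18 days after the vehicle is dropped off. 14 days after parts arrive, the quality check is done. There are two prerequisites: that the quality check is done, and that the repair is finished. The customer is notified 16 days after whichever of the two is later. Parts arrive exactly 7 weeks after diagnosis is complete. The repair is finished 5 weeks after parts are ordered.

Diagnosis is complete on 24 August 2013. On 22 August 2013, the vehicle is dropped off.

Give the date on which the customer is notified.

11 November 2013

Diagnosis is complete: Aug 24, 2013.
Parts arrive: Aug 24, 2013 + 7 weeks = Oct 12, 2013.
The quality check is done: Oct 12, 2013 + 14 days = Oct 26, 2013.
The vehicle is dropped off: Aug 22, 2013.
Parts are ordered: Aug 22, 2013 + 18 days = Sep 9, 2013.
The repair is finished: Sep 9, 2013 + 5 weeks = Oct 14, 2013.
Both prerequisites met — the quality check is done (Oct 26, 2013), the repair is finished (Oct 14, 2013); the later is Oct 26, 2013.
The customer is notified: Oct 26, 2013 + 16 days = Nov 11, 2013.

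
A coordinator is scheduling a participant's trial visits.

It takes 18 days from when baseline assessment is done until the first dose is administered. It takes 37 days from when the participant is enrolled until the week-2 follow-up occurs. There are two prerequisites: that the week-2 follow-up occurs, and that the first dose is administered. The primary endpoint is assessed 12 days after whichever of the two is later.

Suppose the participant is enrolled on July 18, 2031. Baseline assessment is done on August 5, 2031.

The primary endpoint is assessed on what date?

The participant is enrolled: Jul 18, 2031.
The week-2 follow-up occurs: Jul 18, 2031 + 37 days = Aug 24, 2031.
Baseline assessment is done: Aug 5, 2031.
The first dose is administered: Aug 5, 2031 + 18 days = Aug 23, 2031.
Both prerequisites met — the week-2 follow-up occurs (Aug 24, 2031), the first dose is administered (Aug 23, 2031); the later is Aug 24, 2031.
The primary endpoint is assessed: Aug 24, 2031 + 12 days = Sep 5, 2031.

September 5, 2031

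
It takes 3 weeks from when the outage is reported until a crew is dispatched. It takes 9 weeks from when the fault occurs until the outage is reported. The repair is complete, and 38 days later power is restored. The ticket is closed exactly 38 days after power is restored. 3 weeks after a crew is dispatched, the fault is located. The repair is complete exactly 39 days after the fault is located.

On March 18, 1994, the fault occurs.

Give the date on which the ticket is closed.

The fault occurs: Mar 18, 1994.
The outage is reported: Mar 18, 1994 + 9 weeks = May 20, 1994.
A crew is dispatched: May 20, 1994 + 3 weeks = Jun 10, 1994.
The fault is located: Jun 10, 1994 + 3 weeks = Jul 1, 1994.
The repair is complete: Jul 1, 1994 + 39 days = Aug 9, 1994.
Power is restored: Aug 9, 1994 + 38 days = Sep 16, 1994.
The ticket is closed: Sep 16, 1994 + 38 days = Oct 24, 1994.

October 24, 1994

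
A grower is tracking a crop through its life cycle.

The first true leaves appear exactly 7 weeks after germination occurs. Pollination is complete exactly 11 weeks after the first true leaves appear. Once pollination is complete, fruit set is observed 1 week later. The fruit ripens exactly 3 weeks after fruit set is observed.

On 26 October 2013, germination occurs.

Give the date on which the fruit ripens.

Germination occurs: Oct 26, 2013.
The first true leaves appear: Oct 26, 2013 + 7 weeks = Dec 14, 2013.
Pollination is complete: Dec 14, 2013 + 11 weeks = Mar 1, 2014.
Fruit set is observed: Mar 1, 2014 + 1 week = Mar 8, 2014.
The fruit ripens: Mar 8, 2014 + 3 weeks = Mar 29, 2014.

29 March 2014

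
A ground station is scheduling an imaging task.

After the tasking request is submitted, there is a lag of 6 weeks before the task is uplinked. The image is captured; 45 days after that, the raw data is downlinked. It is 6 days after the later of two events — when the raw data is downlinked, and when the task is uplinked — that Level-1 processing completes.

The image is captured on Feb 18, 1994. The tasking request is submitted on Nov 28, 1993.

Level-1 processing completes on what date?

The image is captured: Feb 18, 1994.
The raw data is downlinked: Feb 18, 1994 + 45 days = Apr 4, 1994.
The tasking request is submitted: Nov 28, 1993.
The task is uplinked: Nov 28, 1993 + 6 weeks = Jan 9, 1994.
Both prerequisites met — the raw data is downlinked (Apr 4, 1994), the task is uplinked (Jan 9, 1994); the later is Apr 4, 1994.
Level-1 processing completes: Apr 4, 1994 + 6 days = Apr 10, 1994.

Apr 10, 1994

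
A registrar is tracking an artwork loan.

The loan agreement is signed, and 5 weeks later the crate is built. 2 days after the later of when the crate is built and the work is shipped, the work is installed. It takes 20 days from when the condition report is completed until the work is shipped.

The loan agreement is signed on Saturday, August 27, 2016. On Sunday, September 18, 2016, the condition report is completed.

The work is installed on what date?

The loan agreement is signed: Aug 27, 2016.
The crate is built: Aug 27, 2016 + 5 weeks = Oct 1, 2016.
The condition report is completed: Sep 18, 2016.
The work is shipped: Sep 18, 2016 + 20 days = Oct 8, 2016.
Both prerequisites met — the crate is built (Oct 1, 2016), the work is shipped (Oct 8, 2016); the later is Oct 8, 2016.
The work is installed: Oct 8, 2016 + 2 days = Oct 10, 2016.

Monday, October 10, 2016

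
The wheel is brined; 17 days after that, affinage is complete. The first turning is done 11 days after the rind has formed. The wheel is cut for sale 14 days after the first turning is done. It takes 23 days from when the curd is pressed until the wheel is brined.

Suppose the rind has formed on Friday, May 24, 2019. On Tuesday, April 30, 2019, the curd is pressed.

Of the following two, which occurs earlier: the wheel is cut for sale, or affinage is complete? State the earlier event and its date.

The rind has formed: May 24, 2019.
The first turning is done: May 24, 2019 + 11 days = Jun 4, 2019.
The wheel is cut for sale: Jun 4, 2019 + 14 days = Jun 18, 2019.
The curd is pressed: Apr 30, 2019.
The wheel is brined: Apr 30, 2019 + 23 days = May 23, 2019.
Affinage is complete: May 23, 2019 + 17 days = Jun 9, 2019.
Comparing: the wheel is cut for sale on Jun 18, 2019 vs affinage is complete on Jun 9, 2019. Earlier: affinage is complete.

Affinage is complete — Sunday, June 9, 2019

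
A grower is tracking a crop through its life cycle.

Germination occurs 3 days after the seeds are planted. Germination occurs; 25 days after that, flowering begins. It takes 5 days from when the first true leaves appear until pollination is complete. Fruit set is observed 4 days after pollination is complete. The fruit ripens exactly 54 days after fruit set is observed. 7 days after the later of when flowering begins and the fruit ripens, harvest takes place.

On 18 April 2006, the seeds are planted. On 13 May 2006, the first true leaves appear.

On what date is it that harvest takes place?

The seeds are planted: Apr 18, 2006.
Germination occurs: Apr 18, 2006 + 3 days = Apr 21, 2006.
Flowering begins: Apr 21, 2006 + 25 days = May 16, 2006.
The first true leaves appear: May 13, 2006.
Pollination is complete: May 13, 2006 + 5 days = May 18, 2006.
Fruit set is observed: May 18, 2006 + 4 days = May 22, 2006.
The fruit ripens: May 22, 2006 + 54 days = Jul 15, 2006.
Both prerequisites met — flowering begins (May 16, 2006), the fruit ripens (Jul 15, 2006); the later is Jul 15, 2006.
Harvest takes place: Jul 15, 2006 + 7 days = Jul 22, 2006.

22 July 2006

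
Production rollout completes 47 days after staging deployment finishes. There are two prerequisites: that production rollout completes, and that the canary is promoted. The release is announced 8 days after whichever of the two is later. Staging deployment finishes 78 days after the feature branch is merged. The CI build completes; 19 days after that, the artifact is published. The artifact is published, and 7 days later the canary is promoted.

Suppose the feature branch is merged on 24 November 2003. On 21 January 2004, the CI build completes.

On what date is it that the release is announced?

The feature branch is merged: Nov 24, 2003.
Staging deployment finishes: Nov 24, 2003 + 78 days = Feb 10, 2004.
Production rollout completes: Feb 10, 2004 + 47 days = Mar 28, 2004.
The CI build completes: Jan 21, 2004.
The artifact is published: Jan 21, 2004 + 19 days = Feb 9, 2004.
The canary is promoted: Feb 9, 2004 + 7 days = Feb 16, 2004.
Both prerequisites met — production rollout completes (Mar 28, 2004), the canary is promoted (Feb 16, 2004); the later is Mar 28, 2004.
The release is announced: Mar 28, 2004 + 8 days = Apr 5, 2004.

5 April 2004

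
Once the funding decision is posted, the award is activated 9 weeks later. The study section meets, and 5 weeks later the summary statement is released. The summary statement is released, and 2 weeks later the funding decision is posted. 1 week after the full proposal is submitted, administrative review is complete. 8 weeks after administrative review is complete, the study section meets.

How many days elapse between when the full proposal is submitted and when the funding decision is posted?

Causal path: the full proposal is submitted → administrative review is complete → the study section meets → the summary statement is released → the funding decision is posted.
Total delay along the path: 1 + 8 + 5 + 2 weeks = 16 weeks = 112 days.

112 days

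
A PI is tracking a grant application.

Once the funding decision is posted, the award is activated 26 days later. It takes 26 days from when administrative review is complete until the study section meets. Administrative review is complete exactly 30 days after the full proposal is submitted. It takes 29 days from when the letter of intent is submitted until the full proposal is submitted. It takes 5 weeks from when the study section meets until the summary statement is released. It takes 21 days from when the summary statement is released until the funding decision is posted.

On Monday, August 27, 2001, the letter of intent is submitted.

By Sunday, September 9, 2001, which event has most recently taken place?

The letter of intent is submitted: Aug 27, 2001.
The full proposal is submitted: Aug 27, 2001 + 29 days = Sep 25, 2001.
Administrative review is complete: Sep 25, 2001 + 30 days = Oct 25, 2001.
The study section meets: Oct 25, 2001 + 26 days = Nov 20, 2001.
The summary statement is released: Nov 20, 2001 + 5 weeks = Dec 25, 2001.
The funding decision is posted: Dec 25, 2001 + 21 days = Jan 15, 2002.
The award is activated: Jan 15, 2002 + 26 days = Feb 10, 2002.
Sep 9, 2001 falls between when the letter of intent is submitted (Aug 27, 2001) and when the full proposal is submitted (Sep 25, 2001).

The letter of intent is submitted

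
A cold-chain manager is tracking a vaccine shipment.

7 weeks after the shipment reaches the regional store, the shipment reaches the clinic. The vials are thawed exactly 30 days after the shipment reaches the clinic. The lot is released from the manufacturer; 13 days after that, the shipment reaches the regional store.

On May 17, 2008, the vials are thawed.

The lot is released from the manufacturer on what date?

Feb 15, 2008

The vials are thawed: May 17, 2008.
The shipment reaches the clinic: May 17, 2008 − 30 days = Apr 17, 2008.
The shipment reaches the regional store: Apr 17, 2008 − 7 weeks = Feb 28, 2008.
The lot is released from the manufacturer: Feb 28, 2008 − 13 days = Feb 15, 2008.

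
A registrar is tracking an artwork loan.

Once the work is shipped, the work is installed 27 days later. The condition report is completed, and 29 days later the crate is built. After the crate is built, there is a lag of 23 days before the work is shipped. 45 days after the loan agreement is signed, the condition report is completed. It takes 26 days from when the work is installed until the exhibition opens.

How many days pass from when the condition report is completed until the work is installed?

79 days

Causal path: the condition report is completed → the crate is built → the work is shipped → the work is installed.
Total delay along the path: 29 + 23 + 27 = 79 days.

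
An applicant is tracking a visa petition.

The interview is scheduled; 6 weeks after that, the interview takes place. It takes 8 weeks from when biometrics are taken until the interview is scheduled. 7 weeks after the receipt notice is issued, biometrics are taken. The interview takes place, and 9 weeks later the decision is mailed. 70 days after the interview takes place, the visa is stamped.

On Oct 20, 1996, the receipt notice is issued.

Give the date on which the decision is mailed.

The receipt notice is issued: Oct 20, 1996.
Biometrics are taken: Oct 20, 1996 + 7 weeks = Dec 8, 1996.
The interview is scheduled: Dec 8, 1996 + 8 weeks = Feb 2, 1997.
The interview takes place: Feb 2, 1997 + 6 weeks = Mar 16, 1997.
The decision is mailed: Mar 16, 1997 + 9 weeks = May 18, 1997.

May 18, 1997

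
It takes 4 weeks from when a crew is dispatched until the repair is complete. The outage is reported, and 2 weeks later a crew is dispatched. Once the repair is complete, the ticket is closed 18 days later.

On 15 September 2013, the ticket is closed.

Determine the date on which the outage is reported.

17 July 2013

The ticket is closed: Sep 15, 2013.
The repair is complete: Sep 15, 2013 − 18 days = Aug 28, 2013.
A crew is dispatched: Aug 28, 2013 − 4 weeks = Jul 31, 2013.
The outage is reported: Jul 31, 2013 − 2 weeks = Jul 17, 2013.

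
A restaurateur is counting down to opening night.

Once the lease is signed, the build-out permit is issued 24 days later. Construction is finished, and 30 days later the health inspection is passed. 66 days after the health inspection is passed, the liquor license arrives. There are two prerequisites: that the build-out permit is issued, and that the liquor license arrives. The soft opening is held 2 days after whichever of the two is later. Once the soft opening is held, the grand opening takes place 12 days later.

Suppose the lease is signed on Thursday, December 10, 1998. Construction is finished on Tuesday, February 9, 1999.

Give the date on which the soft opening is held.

The lease is signed: Dec 10, 1998.
The build-out permit is issued: Dec 10, 1998 + 24 days = Jan 3, 1999.
Construction is finished: Feb 9, 1999.
The health inspection is passed: Feb 9, 1999 + 30 days = Mar 11, 1999.
The liquor license arrives: Mar 11, 1999 + 66 days = May 16, 1999.
Both prerequisites met — the build-out permit is issued (Jan 3, 1999), the liquor license arrives (May 16, 1999); the later is May 16, 1999.
The soft opening is held: May 16, 1999 + 2 days = May 18, 1999.

Tuesday, May 18, 1999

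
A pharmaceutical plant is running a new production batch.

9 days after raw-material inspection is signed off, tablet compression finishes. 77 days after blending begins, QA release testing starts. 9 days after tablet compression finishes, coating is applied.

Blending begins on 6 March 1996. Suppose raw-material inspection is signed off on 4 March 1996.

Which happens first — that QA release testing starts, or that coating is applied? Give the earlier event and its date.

Blending begins: Mar 6, 1996.
QA release testing starts: Mar 6, 1996 + 77 days = May 22, 1996.
Raw-material inspection is signed off: Mar 4, 1996.
Tablet compression finishes: Mar 4, 1996 + 9 days = Mar 13, 1996.
Coating is applied: Mar 13, 1996 + 9 days = Mar 22, 1996.
Comparing: QA release testing starts on May 22, 1996 vs coating is applied on Mar 22, 1996. Earlier: coating is applied.

Coating is applied — 22 March 1996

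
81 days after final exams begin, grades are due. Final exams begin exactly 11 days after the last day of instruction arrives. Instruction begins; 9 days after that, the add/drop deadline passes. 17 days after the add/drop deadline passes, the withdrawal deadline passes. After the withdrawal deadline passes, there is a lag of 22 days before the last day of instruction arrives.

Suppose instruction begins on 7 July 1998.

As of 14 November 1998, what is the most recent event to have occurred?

Final exams begin

Instruction begins: Jul 7, 1998.
The add/drop deadline passes: Jul 7, 1998 + 9 days = Jul 16, 1998.
The withdrawal deadline passes: Jul 16, 1998 + 17 days = Aug 2, 1998.
The last day of instruction arrives: Aug 2, 1998 + 22 days = Aug 24, 1998.
Final exams begin: Aug 24, 1998 + 11 days = Sep 4, 1998.
Grades are due: Sep 4, 1998 + 81 days = Nov 24, 1998.
Nov 14, 1998 falls between when final exams begin (Sep 4, 1998) and when grades are due (Nov 24, 1998).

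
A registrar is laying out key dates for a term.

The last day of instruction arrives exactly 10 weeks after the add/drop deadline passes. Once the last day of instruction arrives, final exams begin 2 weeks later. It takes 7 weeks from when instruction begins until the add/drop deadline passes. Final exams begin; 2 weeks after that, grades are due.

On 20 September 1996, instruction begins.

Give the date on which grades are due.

Instruction begins: Sep 20, 1996.
The add/drop deadline passes: Sep 20, 1996 + 7 weeks = Nov 8, 1996.
The last day of instruction arrives: Nov 8, 1996 + 10 weeks = Jan 17, 1997.
Final exams begin: Jan 17, 1997 + 2 weeks = Jan 31, 1997.
Grades are due: Jan 31, 1997 + 2 weeks = Feb 14, 1997.

14 February 1997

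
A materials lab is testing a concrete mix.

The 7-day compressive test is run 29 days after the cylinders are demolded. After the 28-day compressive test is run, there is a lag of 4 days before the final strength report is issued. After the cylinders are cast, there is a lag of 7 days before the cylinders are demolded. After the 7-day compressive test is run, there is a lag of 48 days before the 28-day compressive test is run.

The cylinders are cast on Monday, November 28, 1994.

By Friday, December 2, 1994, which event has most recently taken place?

The cylinders are cast: Nov 28, 1994.
The cylinders are demolded: Nov 28, 1994 + 7 days = Dec 5, 1994.
The 7-day compressive test is run: Dec 5, 1994 + 29 days = Jan 3, 1995.
The 28-day compressive test is run: Jan 3, 1995 + 48 days = Feb 20, 1995.
The final strength report is issued: Feb 20, 1995 + 4 days = Feb 24, 1995.
Dec 2, 1994 falls between when the cylinders are cast (Nov 28, 1994) and when the cylinders are demolded (Dec 5, 1994).

The cylinders are cast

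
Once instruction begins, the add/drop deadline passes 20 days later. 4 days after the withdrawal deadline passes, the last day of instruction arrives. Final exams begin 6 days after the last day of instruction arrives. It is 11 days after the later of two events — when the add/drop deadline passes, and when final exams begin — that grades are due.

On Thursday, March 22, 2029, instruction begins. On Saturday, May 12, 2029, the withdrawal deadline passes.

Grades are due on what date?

Saturday, June 2, 2029

Instruction begins: Mar 22, 2029.
The add/drop deadline passes: Mar 22, 2029 + 20 days = Apr 11, 2029.
The withdrawal deadline passes: May 12, 2029.
The last day of instruction arrives: May 12, 2029 + 4 days = May 16, 2029.
Final exams begin: May 16, 2029 + 6 days = May 22, 2029.
Both prerequisites met — the add/drop deadline passes (Apr 11, 2029), final exams begin (May 22, 2029); the later is May 22, 2029.
Grades are due: May 22, 2029 + 11 days = Jun 2, 2029.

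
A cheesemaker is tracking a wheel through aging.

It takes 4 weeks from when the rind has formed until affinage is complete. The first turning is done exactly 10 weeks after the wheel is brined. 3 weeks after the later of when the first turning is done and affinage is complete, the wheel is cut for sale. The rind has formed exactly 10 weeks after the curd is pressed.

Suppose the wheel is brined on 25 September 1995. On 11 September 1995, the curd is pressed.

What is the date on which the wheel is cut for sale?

The wheel is brined: Sep 25, 1995.
The first turning is done: Sep 25, 1995 + 10 weeks = Dec 4, 1995.
The curd is pressed: Sep 11, 1995.
The rind has formed: Sep 11, 1995 + 10 weeks = Nov 20, 1995.
Affinage is complete: Nov 20, 1995 + 4 weeks = Dec 18, 1995.
Both prerequisites met — the first turning is done (Dec 4, 1995), affinage is complete (Dec 18, 1995); the later is Dec 18, 1995.
The wheel is cut for sale: Dec 18, 1995 + 3 weeks = Jan 8, 1996.

8 January 1996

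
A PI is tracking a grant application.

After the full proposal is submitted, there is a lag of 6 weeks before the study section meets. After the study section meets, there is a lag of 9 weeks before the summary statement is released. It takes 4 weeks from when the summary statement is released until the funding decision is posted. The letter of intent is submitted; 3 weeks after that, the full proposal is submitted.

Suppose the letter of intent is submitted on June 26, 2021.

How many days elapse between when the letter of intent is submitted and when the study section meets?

63 days

Causal path: the letter of intent is submitted → the full proposal is submitted → the study section meets.
Total delay along the path: 3 + 6 weeks = 9 weeks = 63 days.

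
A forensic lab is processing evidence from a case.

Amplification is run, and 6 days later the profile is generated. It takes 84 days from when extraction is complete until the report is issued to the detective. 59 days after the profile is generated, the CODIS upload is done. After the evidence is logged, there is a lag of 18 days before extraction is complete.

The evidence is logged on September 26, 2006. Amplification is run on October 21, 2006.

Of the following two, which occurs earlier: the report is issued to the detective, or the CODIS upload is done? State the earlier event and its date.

The CODIS upload is done — December 25, 2006

The evidence is logged: Sep 26, 2006.
Extraction is complete: Sep 26, 2006 + 18 days = Oct 14, 2006.
The report is issued to the detective: Oct 14, 2006 + 84 days = Jan 6, 2007.
Amplification is run: Oct 21, 2006.
The profile is generated: Oct 21, 2006 + 6 days = Oct 27, 2006.
The CODIS upload is done: Oct 27, 2006 + 59 days = Dec 25, 2006.
Comparing: the report is issued to the detective on Jan 6, 2007 vs the CODIS upload is done on Dec 25, 2006. Earlier: the CODIS upload is done.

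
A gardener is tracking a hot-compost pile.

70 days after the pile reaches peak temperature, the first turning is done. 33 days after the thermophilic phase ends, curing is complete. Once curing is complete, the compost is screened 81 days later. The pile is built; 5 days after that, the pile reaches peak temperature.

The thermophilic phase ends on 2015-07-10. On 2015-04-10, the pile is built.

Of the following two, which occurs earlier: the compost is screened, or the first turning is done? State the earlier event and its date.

The first turning is done — 2015-06-24

The thermophilic phase ends: Jul 10, 2015.
Curing is complete: Jul 10, 2015 + 33 days = Aug 12, 2015.
The compost is screened: Aug 12, 2015 + 81 days = Nov 1, 2015.
The pile is built: Apr 10, 2015.
The pile reaches peak temperature: Apr 10, 2015 + 5 days = Apr 15, 2015.
The first turning is done: Apr 15, 2015 + 70 days = Jun 24, 2015.
Comparing: the compost is screened on Nov 1, 2015 vs the first turning is done on Jun 24, 2015. Earlier: the first turning is done.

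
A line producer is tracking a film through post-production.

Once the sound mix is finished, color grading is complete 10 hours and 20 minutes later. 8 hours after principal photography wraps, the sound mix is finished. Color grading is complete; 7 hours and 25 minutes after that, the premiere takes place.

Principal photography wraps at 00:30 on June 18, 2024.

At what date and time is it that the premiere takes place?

Principal photography wraps: 00:30 Jun 18, 2024.
The sound mix is finished: 00:30 Jun 18, 2024 + 8h = 08:30 Jun 18, 2024.
Color grading is complete: 08:30 Jun 18, 2024 + 10h20m = 18:50 Jun 18, 2024.
The premiere takes place: 18:50 Jun 18, 2024 + 7h25m = 02:15 Jun 19, 2024.

02:15 on June 19, 2024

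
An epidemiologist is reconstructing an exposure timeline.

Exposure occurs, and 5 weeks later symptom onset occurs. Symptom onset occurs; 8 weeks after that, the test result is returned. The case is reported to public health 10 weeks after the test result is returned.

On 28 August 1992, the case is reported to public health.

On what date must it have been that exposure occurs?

20 March 1992

The case is reported to public health: Aug 28, 1992.
The test result is returned: Aug 28, 1992 − 10 weeks = Jun 19, 1992.
Symptom onset occurs: Jun 19, 1992 − 8 weeks = Apr 24, 1992.
Exposure occurs: Apr 24, 1992 − 5 weeks = Mar 20, 1992.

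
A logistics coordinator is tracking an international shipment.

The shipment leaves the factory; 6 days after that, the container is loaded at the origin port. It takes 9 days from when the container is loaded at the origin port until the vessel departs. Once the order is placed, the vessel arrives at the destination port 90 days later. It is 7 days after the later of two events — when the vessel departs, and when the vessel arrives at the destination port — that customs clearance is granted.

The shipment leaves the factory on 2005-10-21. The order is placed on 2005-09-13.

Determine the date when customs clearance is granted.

The shipment leaves the factory: Oct 21, 2005.
The container is loaded at the origin port: Oct 21, 2005 + 6 days = Oct 27, 2005.
The vessel departs: Oct 27, 2005 + 9 days = Nov 5, 2005.
The order is placed: Sep 13, 2005.
The vessel arrives at the destination port: Sep 13, 2005 + 90 days = Dec 12, 2005.
Both prerequisites met — the vessel departs (Nov 5, 2005), the vessel arrives at the destination port (Dec 12, 2005); the later is Dec 12, 2005.
Customs clearance is granted: Dec 12, 2005 + 7 days = Dec 19, 2005.

2005-12-19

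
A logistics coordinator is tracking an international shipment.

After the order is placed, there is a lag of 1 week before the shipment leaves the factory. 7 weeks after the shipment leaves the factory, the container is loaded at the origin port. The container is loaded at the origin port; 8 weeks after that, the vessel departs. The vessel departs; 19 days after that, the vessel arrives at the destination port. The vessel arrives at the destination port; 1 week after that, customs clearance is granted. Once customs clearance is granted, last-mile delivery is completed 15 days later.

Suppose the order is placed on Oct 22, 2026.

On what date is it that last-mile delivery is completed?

Mar 24, 2027

The order is placed: Oct 22, 2026.
The shipment leaves the factory: Oct 22, 2026 + 1 week = Oct 29, 2026.
The container is loaded at the origin port: Oct 29, 2026 + 7 weeks = Dec 17, 2026.
The vessel departs: Dec 17, 2026 + 8 weeks = Feb 11, 2027.
The vessel arrives at the destination port: Feb 11, 2027 + 19 days = Mar 2, 2027.
Customs clearance is granted: Mar 2, 2027 + 1 week = Mar 9, 2027.
Last-mile delivery is completed: Mar 9, 2027 + 15 days = Mar 24, 2027.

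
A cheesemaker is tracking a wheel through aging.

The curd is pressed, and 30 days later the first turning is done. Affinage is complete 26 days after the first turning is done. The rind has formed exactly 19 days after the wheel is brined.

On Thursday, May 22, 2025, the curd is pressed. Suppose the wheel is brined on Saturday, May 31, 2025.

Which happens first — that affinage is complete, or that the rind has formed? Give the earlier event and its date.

The rind has formed — Thursday, June 19, 2025

The curd is pressed: May 22, 2025.
The first turning is done: May 22, 2025 + 30 days = Jun 21, 2025.
Affinage is complete: Jun 21, 2025 + 26 days = Jul 17, 2025.
The wheel is brined: May 31, 2025.
The rind has formed: May 31, 2025 + 19 days = Jun 19, 2025.
Comparing: affinage is complete on Jul 17, 2025 vs the rind has formed on Jun 19, 2025. Earlier: the rind has formed.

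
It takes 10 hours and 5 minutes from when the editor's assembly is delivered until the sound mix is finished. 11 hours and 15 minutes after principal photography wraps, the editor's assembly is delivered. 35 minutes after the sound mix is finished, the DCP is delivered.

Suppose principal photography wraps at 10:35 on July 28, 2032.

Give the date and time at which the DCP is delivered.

08:30 on July 29, 2032

Principal photography wraps: 10:35 Jul 28, 2032.
The editor's assembly is delivered: 10:35 Jul 28, 2032 + 11h15m = 21:50 Jul 28, 2032.
The sound mix is finished: 21:50 Jul 28, 2032 + 10h05m = 07:55 Jul 29, 2032.
The DCP is delivered: 07:55 Jul 29, 2032 + 35m = 08:30 Jul 29, 2032.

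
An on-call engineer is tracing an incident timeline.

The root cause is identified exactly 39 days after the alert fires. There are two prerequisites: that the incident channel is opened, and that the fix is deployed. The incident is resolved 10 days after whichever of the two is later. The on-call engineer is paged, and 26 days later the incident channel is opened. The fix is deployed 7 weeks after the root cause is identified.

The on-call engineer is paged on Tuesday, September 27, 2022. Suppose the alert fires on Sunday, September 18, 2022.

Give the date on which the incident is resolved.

Sunday, December 25, 2022

The on-call engineer is paged: Sep 27, 2022.
The incident channel is opened: Sep 27, 2022 + 26 days = Oct 23, 2022.
The alert fires: Sep 18, 2022.
The root cause is identified: Sep 18, 2022 + 39 days = Oct 27, 2022.
The fix is deployed: Oct 27, 2022 + 7 weeks = Dec 15, 2022.
Both prerequisites met — the incident channel is opened (Oct 23, 2022), the fix is deployed (Dec 15, 2022); the later is Dec 15, 2022.
The incident is resolved: Dec 15, 2022 + 10 days = Dec 25, 2022.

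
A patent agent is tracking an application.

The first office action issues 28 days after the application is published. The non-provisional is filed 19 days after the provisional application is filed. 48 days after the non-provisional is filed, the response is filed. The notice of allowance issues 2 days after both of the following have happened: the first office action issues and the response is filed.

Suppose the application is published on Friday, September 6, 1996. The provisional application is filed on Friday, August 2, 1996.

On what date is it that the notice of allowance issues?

The application is published: Sep 6, 1996.
The first office action issues: Sep 6, 1996 + 28 days = Oct 4, 1996.
The provisional application is filed: Aug 2, 1996.
The non-provisional is filed: Aug 2, 1996 + 19 days = Aug 21, 1996.
The response is filed: Aug 21, 1996 + 48 days = Oct 8, 1996.
Both prerequisites met — the first office action issues (Oct 4, 1996), the response is filed (Oct 8, 1996); the later is Oct 8, 1996.
The notice of allowance issues: Oct 8, 1996 + 2 days = Oct 10, 1996.

Thursday, October 10, 1996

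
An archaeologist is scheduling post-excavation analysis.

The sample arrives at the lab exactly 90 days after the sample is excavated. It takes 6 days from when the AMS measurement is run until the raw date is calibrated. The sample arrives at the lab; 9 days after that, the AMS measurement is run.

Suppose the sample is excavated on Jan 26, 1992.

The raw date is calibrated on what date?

May 10, 1992

The sample is excavated: Jan 26, 1992.
The sample arrives at the lab: Jan 26, 1992 + 90 days = Apr 25, 1992.
The AMS measurement is run: Apr 25, 1992 + 9 days = May 4, 1992.
The raw date is calibrated: May 4, 1992 + 6 days = May 10, 1992.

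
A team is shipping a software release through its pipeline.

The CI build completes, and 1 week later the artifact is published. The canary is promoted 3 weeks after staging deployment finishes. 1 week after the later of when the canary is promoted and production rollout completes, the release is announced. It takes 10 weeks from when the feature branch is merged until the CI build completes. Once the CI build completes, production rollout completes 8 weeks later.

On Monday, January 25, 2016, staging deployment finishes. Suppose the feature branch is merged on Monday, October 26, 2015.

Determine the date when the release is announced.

Staging deployment finishes: Jan 25, 2016.
The canary is promoted: Jan 25, 2016 + 3 weeks = Feb 15, 2016.
The feature branch is merged: Oct 26, 2015.
The CI build completes: Oct 26, 2015 + 10 weeks = Jan 4, 2016.
Production rollout completes: Jan 4, 2016 + 8 weeks = Feb 29, 2016.
Both prerequisites met — the canary is promoted (Feb 15, 2016), production rollout completes (Feb 29, 2016); the later is Feb 29, 2016.
The release is announced: Feb 29, 2016 + 1 week = Mar 7, 2016.

Monday, March 7, 2016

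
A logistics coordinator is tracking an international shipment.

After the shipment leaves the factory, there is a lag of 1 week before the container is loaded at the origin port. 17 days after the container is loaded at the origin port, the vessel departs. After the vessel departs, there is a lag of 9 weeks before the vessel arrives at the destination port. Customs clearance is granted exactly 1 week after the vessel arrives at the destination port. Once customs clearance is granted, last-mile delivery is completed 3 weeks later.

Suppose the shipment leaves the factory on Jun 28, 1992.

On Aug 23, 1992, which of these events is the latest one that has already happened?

The shipment leaves the factory: Jun 28, 1992.
The container is loaded at the origin port: Jun 28, 1992 + 1 week = Jul 5, 1992.
The vessel departs: Jul 5, 1992 + 17 days = Jul 22, 1992.
The vessel arrives at the destination port: Jul 22, 1992 + 9 weeks = Sep 23, 1992.
Customs clearance is granted: Sep 23, 1992 + 1 week = Sep 30, 1992.
Last-mile delivery is completed: Sep 30, 1992 + 3 weeks = Oct 21, 1992.
Aug 23, 1992 falls between when the vessel departs (Jul 22, 1992) and when the vessel arrives at the destination port (Sep 23, 1992).

The vessel departs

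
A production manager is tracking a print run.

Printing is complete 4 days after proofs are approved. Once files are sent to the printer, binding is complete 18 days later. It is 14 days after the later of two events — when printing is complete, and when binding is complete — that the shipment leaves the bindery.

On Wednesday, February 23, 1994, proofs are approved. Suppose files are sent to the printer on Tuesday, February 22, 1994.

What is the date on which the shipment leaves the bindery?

Saturday, March 26, 1994

Proofs are approved: Feb 23, 1994.
Printing is complete: Feb 23, 1994 + 4 days = Feb 27, 1994.
Files are sent to the printer: Feb 22, 1994.
Binding is complete: Feb 22, 1994 + 18 days = Mar 12, 1994.
Both prerequisites met — printing is complete (Feb 27, 1994), binding is complete (Mar 12, 1994); the later is Mar 12, 1994.
The shipment leaves the bindery: Mar 12, 1994 + 14 days = Mar 26, 1994.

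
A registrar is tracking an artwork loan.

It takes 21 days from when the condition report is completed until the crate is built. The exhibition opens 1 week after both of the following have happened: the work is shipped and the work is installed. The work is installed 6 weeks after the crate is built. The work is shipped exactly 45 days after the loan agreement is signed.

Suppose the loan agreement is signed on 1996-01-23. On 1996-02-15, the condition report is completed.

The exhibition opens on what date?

The loan agreement is signed: Jan 23, 1996.
The work is shipped: Jan 23, 1996 + 45 days = Mar 8, 1996.
The condition report is completed: Feb 15, 1996.
The crate is built: Feb 15, 1996 + 21 days = Mar 7, 1996.
The work is installed: Mar 7, 1996 + 6 weeks = Apr 18, 1996.
Both prerequisites met — the work is shipped (Mar 8, 1996), the work is installed (Apr 18, 1996); the later is Apr 18, 1996.
The exhibition opens: Apr 18, 1996 + 1 week = Apr 25, 1996.

1996-04-25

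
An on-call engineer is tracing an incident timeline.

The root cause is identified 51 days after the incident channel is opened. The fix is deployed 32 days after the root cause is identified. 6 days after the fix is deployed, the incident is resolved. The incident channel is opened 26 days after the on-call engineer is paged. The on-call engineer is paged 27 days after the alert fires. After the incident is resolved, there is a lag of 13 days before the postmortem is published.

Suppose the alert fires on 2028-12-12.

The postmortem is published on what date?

2029-05-16

The alert fires: Dec 12, 2028.
The on-call engineer is paged: Dec 12, 2028 + 27 days = Jan 8, 2029.
The incident channel is opened: Jan 8, 2029 + 26 days = Feb 3, 2029.
The root cause is identified: Feb 3, 2029 + 51 days = Mar 26, 2029.
The fix is deployed: Mar 26, 2029 + 32 days = Apr 27, 2029.
The incident is resolved: Apr 27, 2029 + 6 days = May 3, 2029.
The postmortem is published: May 3, 2029 + 13 days = May 16, 2029.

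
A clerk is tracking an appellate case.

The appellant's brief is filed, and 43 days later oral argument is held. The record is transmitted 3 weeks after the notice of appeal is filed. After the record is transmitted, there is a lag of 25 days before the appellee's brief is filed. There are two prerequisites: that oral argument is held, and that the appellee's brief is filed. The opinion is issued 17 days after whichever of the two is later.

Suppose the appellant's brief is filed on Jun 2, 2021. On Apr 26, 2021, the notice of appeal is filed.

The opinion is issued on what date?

Aug 1, 2021

The appellant's brief is filed: Jun 2, 2021.
Oral argument is held: Jun 2, 2021 + 43 days = Jul 15, 2021.
The notice of appeal is filed: Apr 26, 2021.
The record is transmitted: Apr 26, 2021 + 3 weeks = May 17, 2021.
The appellee's brief is filed: May 17, 2021 + 25 days = Jun 11, 2021.
Both prerequisites met — oral argument is held (Jul 15, 2021), the appellee's brief is filed (Jun 11, 2021); the later is Jul 15, 2021.
The opinion is issued: Jul 15, 2021 + 17 days = Aug 1, 2021.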